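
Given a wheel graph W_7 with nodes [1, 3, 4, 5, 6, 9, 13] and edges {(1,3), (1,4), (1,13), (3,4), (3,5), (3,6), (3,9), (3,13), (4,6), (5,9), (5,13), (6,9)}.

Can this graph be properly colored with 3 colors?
A valid 3-coloring: color 1: [3]; color 2: [1, 5, 6]; color 3: [4, 9, 13].
(χ(G) = 3 ≤ 3.)

Yes, G is 3-colorable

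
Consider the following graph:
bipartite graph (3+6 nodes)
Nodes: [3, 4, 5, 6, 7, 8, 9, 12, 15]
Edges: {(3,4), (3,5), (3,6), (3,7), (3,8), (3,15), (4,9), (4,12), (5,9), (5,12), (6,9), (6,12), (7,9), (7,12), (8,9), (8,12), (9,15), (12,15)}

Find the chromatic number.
χ(G) = 2

Clique number ω(G) = 2 (lower bound: χ ≥ ω).
The graph is bipartite (no odd cycle), so 2 colors suffice: χ(G) = 2.
A valid 2-coloring: color 1: [3, 9, 12]; color 2: [4, 5, 6, 7, 8, 15].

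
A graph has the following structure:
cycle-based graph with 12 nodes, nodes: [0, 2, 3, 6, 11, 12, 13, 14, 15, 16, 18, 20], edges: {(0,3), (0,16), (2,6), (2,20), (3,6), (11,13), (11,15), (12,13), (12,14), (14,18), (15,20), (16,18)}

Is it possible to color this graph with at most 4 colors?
A valid 4-coloring: color 1: [0, 6, 11, 12, 18, 20]; color 2: [2, 3, 13, 14, 15, 16].
(χ(G) = 2 ≤ 4.)

Yes, G is 4-colorable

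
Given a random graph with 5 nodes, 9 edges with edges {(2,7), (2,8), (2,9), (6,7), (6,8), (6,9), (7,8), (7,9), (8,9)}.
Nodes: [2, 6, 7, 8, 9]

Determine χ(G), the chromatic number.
Clique number ω(G) = 4 (lower bound: χ ≥ ω).
The clique on [2, 7, 8, 9] has size 4, forcing χ ≥ 4, and the coloring below uses 4 colors, so χ(G) = 4.
A valid 4-coloring: color 1: [7]; color 2: [8]; color 3: [9]; color 4: [2, 6].

χ(G) = 4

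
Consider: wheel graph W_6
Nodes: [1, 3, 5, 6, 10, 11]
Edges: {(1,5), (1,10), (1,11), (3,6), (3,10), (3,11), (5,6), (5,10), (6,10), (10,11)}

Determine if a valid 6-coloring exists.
A valid 6-coloring: color 1: [10]; color 2: [1, 3]; color 3: [6, 11]; color 4: [5].
(χ(G) = 4 ≤ 6.)

Yes, G is 6-colorable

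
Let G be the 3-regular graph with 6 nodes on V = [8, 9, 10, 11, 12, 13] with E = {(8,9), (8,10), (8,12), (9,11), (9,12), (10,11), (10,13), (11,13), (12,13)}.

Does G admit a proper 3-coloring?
A valid 3-coloring: color 1: [9, 13]; color 2: [10, 12]; color 3: [8, 11].
(χ(G) = 3 ≤ 3.)

Yes, G is 3-colorable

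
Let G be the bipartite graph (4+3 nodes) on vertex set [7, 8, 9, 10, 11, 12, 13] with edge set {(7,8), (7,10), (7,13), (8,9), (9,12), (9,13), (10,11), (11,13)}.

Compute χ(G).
Clique number ω(G) = 2 (lower bound: χ ≥ ω).
The graph is bipartite (no odd cycle), so 2 colors suffice: χ(G) = 2.
A valid 2-coloring: color 1: [8, 10, 12, 13]; color 2: [7, 9, 11].

χ(G) = 2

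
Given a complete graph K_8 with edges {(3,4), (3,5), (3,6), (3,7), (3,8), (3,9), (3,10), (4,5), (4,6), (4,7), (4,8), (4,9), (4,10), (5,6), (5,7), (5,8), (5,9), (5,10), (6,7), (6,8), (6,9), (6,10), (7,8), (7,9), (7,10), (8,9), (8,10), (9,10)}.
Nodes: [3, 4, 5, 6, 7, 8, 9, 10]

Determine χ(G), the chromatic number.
χ(G) = 8

Clique number ω(G) = 8 (lower bound: χ ≥ ω).
The clique on [3, 4, 5, 6, 7, 8, 9, 10] has size 8, forcing χ ≥ 8, and the coloring below uses 8 colors, so χ(G) = 8.
A valid 8-coloring: color 1: [10]; color 2: [5]; color 3: [3]; color 4: [6]; color 5: [9]; color 6: [7]; color 7: [8]; color 8: [4].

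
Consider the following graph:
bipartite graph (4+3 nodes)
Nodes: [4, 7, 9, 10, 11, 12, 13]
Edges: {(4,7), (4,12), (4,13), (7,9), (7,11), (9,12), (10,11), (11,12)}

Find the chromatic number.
χ(G) = 2

Clique number ω(G) = 2 (lower bound: χ ≥ ω).
The graph is bipartite (no odd cycle), so 2 colors suffice: χ(G) = 2.
A valid 2-coloring: color 1: [7, 10, 12, 13]; color 2: [4, 9, 11].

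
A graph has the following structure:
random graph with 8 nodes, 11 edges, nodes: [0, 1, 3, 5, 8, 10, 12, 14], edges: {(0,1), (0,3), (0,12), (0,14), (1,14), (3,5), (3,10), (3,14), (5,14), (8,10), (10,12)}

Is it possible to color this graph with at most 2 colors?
No, G is not 2-colorable

The clique on vertices [0, 1, 14] has size 3 > 2, so it alone needs 3 colors.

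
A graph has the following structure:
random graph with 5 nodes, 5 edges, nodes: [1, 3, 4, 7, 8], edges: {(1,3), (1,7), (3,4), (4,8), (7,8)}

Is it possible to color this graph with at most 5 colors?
A valid 5-coloring: color 1: [4, 7]; color 2: [1, 8]; color 3: [3].
(χ(G) = 3 ≤ 5.)

Yes, G is 5-colorable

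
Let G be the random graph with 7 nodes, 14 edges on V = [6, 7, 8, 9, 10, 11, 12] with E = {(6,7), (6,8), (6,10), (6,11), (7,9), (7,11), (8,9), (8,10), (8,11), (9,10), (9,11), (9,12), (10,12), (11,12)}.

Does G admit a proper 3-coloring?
A valid 3-coloring: color 1: [10, 11]; color 2: [6, 9]; color 3: [7, 8, 12].
(χ(G) = 3 ≤ 3.)

Yes, G is 3-colorable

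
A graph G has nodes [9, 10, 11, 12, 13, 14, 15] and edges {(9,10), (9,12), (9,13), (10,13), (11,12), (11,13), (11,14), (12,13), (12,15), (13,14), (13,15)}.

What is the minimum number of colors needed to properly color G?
Clique number ω(G) = 3 (lower bound: χ ≥ ω).
The clique on [9, 10, 13] has size 3, forcing χ ≥ 3, and the coloring below uses 3 colors, so χ(G) = 3.
A valid 3-coloring: color 1: [13]; color 2: [10, 12, 14]; color 3: [9, 11, 15].

χ(G) = 3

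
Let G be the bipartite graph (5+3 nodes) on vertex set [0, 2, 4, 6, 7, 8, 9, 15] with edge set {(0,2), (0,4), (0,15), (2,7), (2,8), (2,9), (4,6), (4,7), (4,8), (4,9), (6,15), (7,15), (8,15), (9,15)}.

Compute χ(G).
Clique number ω(G) = 2 (lower bound: χ ≥ ω).
The graph is bipartite (no odd cycle), so 2 colors suffice: χ(G) = 2.
A valid 2-coloring: color 1: [2, 4, 15]; color 2: [0, 6, 7, 8, 9].

χ(G) = 2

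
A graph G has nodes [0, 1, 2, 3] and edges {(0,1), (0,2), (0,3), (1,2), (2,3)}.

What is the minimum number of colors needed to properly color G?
χ(G) = 3

Clique number ω(G) = 3 (lower bound: χ ≥ ω).
The clique on [0, 1, 2] has size 3, forcing χ ≥ 3, and the coloring below uses 3 colors, so χ(G) = 3.
A valid 3-coloring: color 1: [2]; color 2: [0]; color 3: [1, 3].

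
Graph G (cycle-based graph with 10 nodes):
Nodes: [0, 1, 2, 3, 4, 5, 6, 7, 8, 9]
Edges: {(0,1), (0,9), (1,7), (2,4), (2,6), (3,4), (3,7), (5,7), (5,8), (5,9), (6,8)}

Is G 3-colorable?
A valid 3-coloring: color 1: [0, 4, 6, 7]; color 2: [1, 2, 3, 5]; color 3: [8, 9].
(χ(G) = 3 ≤ 3.)

Yes, G is 3-colorable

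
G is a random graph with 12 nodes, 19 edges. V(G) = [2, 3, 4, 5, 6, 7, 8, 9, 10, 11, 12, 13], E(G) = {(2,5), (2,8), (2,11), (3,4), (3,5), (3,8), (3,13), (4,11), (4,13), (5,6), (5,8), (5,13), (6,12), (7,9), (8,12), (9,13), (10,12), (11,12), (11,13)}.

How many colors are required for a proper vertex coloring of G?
χ(G) = 4

Clique number ω(G) = 3 (lower bound: χ ≥ ω).
Suppose a proper 3-coloring c exists. The clique [2, 5, 8] takes 3 distinct colors; by symmetry let c(2) = 1, c(5) = 2, c(8) = 3.
- Vertex 3: neighbors [5, 8] already have colors [2, 3] ⇒ c(3) = 1.
- Vertex 13: neighbors [3, 5] already have colors [1, 2] ⇒ c(13) = 3.
- Vertex 11: neighbors [2, 13] already have colors [1, 3] ⇒ c(11) = 2.
- Vertex 4: neighbors [3, 11, 13] already have colors [1, 2, 3] — all 3 colors blocked. Contradiction.
The forced assignments end in a contradiction, so G has no proper 3-coloring (χ ≥ 4).
The coloring below uses 4 colors, so χ(G) = 4.
A valid 4-coloring: color 1: [6, 7, 8, 10, 13]; color 2: [4, 5, 9, 12]; color 3: [3, 11]; color 4: [2].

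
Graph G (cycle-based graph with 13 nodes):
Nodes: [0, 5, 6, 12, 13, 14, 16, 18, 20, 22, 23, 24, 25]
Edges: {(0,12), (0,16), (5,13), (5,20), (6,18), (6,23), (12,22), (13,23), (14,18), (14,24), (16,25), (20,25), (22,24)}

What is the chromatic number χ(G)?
χ(G) = 3

Clique number ω(G) = 2 (lower bound: χ ≥ ω).
Odd cycle [24, 22, 12, 0, 16, 25, 20, 5, 13, 23, 6, 18, 14] needs 3 colors (χ ≥ 3).
The coloring below uses 3 colors, so χ(G) = 3.
A valid 3-coloring: color 1: [12, 13, 16, 18, 20, 24]; color 2: [0, 5, 14, 22, 23, 25]; color 3: [6].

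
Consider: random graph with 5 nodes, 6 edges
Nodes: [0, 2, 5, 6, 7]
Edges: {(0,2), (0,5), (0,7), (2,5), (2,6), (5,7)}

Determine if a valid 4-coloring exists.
A valid 4-coloring: color 1: [2, 7]; color 2: [0, 6]; color 3: [5].
(χ(G) = 3 ≤ 4.)

Yes, G is 4-colorable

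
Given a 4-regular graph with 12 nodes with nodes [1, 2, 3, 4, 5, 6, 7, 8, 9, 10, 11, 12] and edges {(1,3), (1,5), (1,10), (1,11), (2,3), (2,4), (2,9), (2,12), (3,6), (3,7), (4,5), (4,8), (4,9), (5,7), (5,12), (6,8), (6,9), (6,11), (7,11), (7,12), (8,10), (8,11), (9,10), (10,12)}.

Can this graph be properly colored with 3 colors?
A valid 3-coloring: color 1: [2, 5, 6, 10]; color 2: [3, 4, 11, 12]; color 3: [1, 7, 8, 9].
(χ(G) = 3 ≤ 3.)

Yes, G is 3-colorable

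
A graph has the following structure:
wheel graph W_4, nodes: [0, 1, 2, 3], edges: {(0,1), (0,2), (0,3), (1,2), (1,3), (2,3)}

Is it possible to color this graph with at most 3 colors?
The clique on vertices [0, 1, 2, 3] has size 4 > 3, so it alone needs 4 colors.

No, G is not 3-colorable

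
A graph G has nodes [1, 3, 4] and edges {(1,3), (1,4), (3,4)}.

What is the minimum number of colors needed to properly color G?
Clique number ω(G) = 3 (lower bound: χ ≥ ω).
The clique on [1, 3, 4] has size 3, forcing χ ≥ 3, and the coloring below uses 3 colors, so χ(G) = 3.
A valid 3-coloring: color 1: [3]; color 2: [4]; color 3: [1].

χ(G) = 3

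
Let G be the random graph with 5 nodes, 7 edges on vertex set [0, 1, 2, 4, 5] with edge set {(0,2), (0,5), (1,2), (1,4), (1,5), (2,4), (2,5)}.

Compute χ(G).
χ(G) = 3

Clique number ω(G) = 3 (lower bound: χ ≥ ω).
The clique on [0, 2, 5] has size 3, forcing χ ≥ 3, and the coloring below uses 3 colors, so χ(G) = 3.
A valid 3-coloring: color 1: [2]; color 2: [4, 5]; color 3: [0, 1].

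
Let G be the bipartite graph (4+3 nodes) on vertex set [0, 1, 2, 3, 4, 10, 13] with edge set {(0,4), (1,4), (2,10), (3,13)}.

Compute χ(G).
χ(G) = 2

Clique number ω(G) = 2 (lower bound: χ ≥ ω).
The graph is bipartite (no odd cycle), so 2 colors suffice: χ(G) = 2.
A valid 2-coloring: color 1: [3, 4, 10]; color 2: [0, 1, 2, 13].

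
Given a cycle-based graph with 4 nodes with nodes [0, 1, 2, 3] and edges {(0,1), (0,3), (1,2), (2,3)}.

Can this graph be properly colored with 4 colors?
Yes, G is 4-colorable

A valid 4-coloring: color 1: [0, 2]; color 2: [1, 3].
(χ(G) = 2 ≤ 4.)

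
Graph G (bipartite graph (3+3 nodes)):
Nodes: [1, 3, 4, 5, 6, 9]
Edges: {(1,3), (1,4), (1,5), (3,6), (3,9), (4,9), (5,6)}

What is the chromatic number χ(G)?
Clique number ω(G) = 2 (lower bound: χ ≥ ω).
The graph is bipartite (no odd cycle), so 2 colors suffice: χ(G) = 2.
A valid 2-coloring: color 1: [1, 6, 9]; color 2: [3, 4, 5].

χ(G) = 2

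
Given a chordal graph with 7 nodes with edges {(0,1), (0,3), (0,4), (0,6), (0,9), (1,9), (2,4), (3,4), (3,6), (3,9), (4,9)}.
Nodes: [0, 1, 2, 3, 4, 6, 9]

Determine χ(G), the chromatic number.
χ(G) = 4

Clique number ω(G) = 4 (lower bound: χ ≥ ω).
The clique on [0, 3, 4, 9] has size 4, forcing χ ≥ 4, and the coloring below uses 4 colors, so χ(G) = 4.
A valid 4-coloring: color 1: [0, 2]; color 2: [1, 4, 6]; color 3: [9]; color 4: [3].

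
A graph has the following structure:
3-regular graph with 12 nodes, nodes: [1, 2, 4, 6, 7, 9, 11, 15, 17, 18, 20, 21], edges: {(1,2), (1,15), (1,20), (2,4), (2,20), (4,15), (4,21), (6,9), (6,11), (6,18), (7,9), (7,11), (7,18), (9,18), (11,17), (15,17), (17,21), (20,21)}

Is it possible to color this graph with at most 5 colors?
A valid 5-coloring: color 1: [4, 6, 7, 17, 20]; color 2: [2, 9, 11, 15, 21]; color 3: [1, 18].
(χ(G) = 3 ≤ 5.)

Yes, G is 5-colorable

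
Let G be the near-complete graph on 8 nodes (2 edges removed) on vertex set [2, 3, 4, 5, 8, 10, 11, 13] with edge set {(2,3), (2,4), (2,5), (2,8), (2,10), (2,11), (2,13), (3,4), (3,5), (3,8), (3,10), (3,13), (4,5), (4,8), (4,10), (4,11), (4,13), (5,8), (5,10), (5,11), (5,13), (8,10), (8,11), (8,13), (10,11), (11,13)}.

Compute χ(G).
χ(G) = 6

Clique number ω(G) = 6 (lower bound: χ ≥ ω).
The clique on [2, 3, 4, 5, 8, 10] has size 6, forcing χ ≥ 6, and the coloring below uses 6 colors, so χ(G) = 6.
A valid 6-coloring: color 1: [5]; color 2: [2]; color 3: [8]; color 4: [4]; color 5: [10, 13]; color 6: [3, 11].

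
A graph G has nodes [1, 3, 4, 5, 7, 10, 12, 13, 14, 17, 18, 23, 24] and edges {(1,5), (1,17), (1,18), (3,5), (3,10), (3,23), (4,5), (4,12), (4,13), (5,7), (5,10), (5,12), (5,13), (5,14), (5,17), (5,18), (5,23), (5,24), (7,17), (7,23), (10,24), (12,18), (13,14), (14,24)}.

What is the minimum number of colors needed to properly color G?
Clique number ω(G) = 3 (lower bound: χ ≥ ω).
The clique on [1, 5, 17] has size 3, forcing χ ≥ 3, and the coloring below uses 3 colors, so χ(G) = 3.
A valid 3-coloring: color 1: [5]; color 2: [4, 10, 14, 17, 18, 23]; color 3: [1, 3, 7, 12, 13, 24].

χ(G) = 3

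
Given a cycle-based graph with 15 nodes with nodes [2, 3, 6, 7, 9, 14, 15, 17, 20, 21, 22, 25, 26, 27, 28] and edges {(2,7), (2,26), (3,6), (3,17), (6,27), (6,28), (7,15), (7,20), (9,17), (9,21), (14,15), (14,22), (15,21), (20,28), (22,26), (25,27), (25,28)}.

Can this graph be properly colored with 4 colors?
A valid 4-coloring: color 1: [7, 14, 17, 21, 26, 27, 28]; color 2: [2, 6, 9, 15, 20, 22, 25]; color 3: [3].
(χ(G) = 3 ≤ 4.)

Yes, G is 4-colorable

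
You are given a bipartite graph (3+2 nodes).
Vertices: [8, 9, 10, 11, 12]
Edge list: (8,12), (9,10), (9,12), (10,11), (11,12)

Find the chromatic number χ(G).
χ(G) = 2

Clique number ω(G) = 2 (lower bound: χ ≥ ω).
The graph is bipartite (no odd cycle), so 2 colors suffice: χ(G) = 2.
A valid 2-coloring: color 1: [10, 12]; color 2: [8, 9, 11].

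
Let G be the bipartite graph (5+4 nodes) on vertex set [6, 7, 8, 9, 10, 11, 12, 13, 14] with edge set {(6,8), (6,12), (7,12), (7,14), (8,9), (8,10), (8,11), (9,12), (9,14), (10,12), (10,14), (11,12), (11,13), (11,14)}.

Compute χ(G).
χ(G) = 2

Clique number ω(G) = 2 (lower bound: χ ≥ ω).
The graph is bipartite (no odd cycle), so 2 colors suffice: χ(G) = 2.
A valid 2-coloring: color 1: [8, 12, 13, 14]; color 2: [6, 7, 9, 10, 11].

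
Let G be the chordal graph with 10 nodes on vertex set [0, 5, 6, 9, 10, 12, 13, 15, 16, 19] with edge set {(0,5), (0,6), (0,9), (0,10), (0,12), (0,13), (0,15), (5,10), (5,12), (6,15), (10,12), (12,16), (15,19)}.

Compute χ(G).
Clique number ω(G) = 4 (lower bound: χ ≥ ω).
The clique on [0, 5, 10, 12] has size 4, forcing χ ≥ 4, and the coloring below uses 4 colors, so χ(G) = 4.
A valid 4-coloring: color 1: [0, 16, 19]; color 2: [9, 12, 13, 15]; color 3: [6, 10]; color 4: [5].

χ(G) = 4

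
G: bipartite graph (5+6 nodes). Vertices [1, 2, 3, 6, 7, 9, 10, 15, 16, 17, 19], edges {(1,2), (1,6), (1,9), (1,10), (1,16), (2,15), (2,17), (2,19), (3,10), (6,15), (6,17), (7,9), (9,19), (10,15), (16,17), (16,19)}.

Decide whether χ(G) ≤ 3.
A valid 3-coloring: color 1: [1, 3, 7, 15, 17, 19]; color 2: [2, 6, 9, 10, 16].
(χ(G) = 2 ≤ 3.)

Yes, G is 3-colorable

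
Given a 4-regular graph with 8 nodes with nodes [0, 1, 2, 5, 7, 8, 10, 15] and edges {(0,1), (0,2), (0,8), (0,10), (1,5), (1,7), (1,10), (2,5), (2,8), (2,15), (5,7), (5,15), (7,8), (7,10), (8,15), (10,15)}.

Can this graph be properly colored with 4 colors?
Yes, G is 4-colorable

A valid 4-coloring: color 1: [0, 7, 15]; color 2: [5, 8, 10]; color 3: [1, 2].
(χ(G) = 3 ≤ 4.)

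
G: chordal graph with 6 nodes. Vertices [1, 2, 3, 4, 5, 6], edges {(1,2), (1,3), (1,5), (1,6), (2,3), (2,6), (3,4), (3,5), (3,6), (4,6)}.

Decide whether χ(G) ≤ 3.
The clique on vertices [1, 2, 3, 6] has size 4 > 3, so it alone needs 4 colors.

No, G is not 3-colorable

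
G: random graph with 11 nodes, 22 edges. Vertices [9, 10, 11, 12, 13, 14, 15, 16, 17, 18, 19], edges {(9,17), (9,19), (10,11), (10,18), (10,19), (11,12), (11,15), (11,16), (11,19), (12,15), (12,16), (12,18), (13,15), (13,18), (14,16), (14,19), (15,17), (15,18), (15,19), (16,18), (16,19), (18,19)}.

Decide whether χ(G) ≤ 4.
A valid 4-coloring: color 1: [12, 13, 17, 19]; color 2: [9, 10, 15, 16]; color 3: [11, 14, 18].
(χ(G) = 3 ≤ 4.)

Yes, G is 4-colorable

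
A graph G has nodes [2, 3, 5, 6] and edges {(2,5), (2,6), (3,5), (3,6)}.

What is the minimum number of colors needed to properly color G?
χ(G) = 2

Clique number ω(G) = 2 (lower bound: χ ≥ ω).
The graph is bipartite (no odd cycle), so 2 colors suffice: χ(G) = 2.
A valid 2-coloring: color 1: [2, 3]; color 2: [5, 6].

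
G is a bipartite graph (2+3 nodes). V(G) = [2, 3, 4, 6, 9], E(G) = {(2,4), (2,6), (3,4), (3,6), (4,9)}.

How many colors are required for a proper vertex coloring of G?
χ(G) = 2

Clique number ω(G) = 2 (lower bound: χ ≥ ω).
The graph is bipartite (no odd cycle), so 2 colors suffice: χ(G) = 2.
A valid 2-coloring: color 1: [4, 6]; color 2: [2, 3, 9].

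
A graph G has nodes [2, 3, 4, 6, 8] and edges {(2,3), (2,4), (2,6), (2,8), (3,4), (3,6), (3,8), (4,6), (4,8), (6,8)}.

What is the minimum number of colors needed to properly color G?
Clique number ω(G) = 5 (lower bound: χ ≥ ω).
The clique on [2, 3, 4, 6, 8] has size 5, forcing χ ≥ 5, and the coloring below uses 5 colors, so χ(G) = 5.
A valid 5-coloring: color 1: [3]; color 2: [8]; color 3: [4]; color 4: [6]; color 5: [2].

χ(G) = 5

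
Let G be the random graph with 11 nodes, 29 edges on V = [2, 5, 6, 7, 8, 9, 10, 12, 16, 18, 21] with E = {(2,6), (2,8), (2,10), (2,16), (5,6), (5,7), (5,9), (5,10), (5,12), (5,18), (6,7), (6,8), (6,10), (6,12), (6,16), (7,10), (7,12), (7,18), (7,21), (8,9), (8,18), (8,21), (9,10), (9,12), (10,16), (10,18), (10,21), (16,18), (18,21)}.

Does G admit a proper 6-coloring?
Yes, G is 6-colorable

A valid 6-coloring: color 1: [8, 10, 12]; color 2: [6, 9, 18]; color 3: [2, 7]; color 4: [5, 16, 21].
(χ(G) = 4 ≤ 6.)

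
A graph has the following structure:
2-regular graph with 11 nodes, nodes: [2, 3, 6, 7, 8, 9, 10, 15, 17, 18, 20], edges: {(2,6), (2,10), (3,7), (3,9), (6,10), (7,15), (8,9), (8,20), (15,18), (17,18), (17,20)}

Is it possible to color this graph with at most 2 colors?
The clique on vertices [2, 6, 10] has size 3 > 2, so it alone needs 3 colors.

No, G is not 2-colorable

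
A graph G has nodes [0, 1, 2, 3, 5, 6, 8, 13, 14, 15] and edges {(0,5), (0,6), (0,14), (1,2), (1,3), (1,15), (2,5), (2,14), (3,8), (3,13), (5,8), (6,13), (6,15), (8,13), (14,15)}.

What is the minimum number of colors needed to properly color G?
χ(G) = 3

Clique number ω(G) = 3 (lower bound: χ ≥ ω).
The clique on [3, 8, 13] has size 3, forcing χ ≥ 3, and the coloring below uses 3 colors, so χ(G) = 3.
A valid 3-coloring: color 1: [3, 5, 6, 14]; color 2: [0, 2, 13, 15]; color 3: [1, 8].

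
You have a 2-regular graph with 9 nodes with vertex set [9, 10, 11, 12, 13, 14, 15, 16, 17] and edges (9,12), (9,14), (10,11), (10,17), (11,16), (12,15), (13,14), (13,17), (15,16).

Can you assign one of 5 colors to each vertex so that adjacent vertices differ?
A valid 5-coloring: color 1: [11, 12, 14, 17]; color 2: [9, 10, 13, 15]; color 3: [16].
(χ(G) = 3 ≤ 5.)

Yes, G is 5-colorable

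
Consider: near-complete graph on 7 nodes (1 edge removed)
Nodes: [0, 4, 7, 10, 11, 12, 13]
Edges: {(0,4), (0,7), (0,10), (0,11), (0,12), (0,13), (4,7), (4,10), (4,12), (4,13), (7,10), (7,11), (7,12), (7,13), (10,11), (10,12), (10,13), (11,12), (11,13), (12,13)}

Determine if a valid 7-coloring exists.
A valid 7-coloring: color 1: [12]; color 2: [7]; color 3: [13]; color 4: [10]; color 5: [0]; color 6: [4, 11].
(χ(G) = 6 ≤ 7.)

Yes, G is 7-colorable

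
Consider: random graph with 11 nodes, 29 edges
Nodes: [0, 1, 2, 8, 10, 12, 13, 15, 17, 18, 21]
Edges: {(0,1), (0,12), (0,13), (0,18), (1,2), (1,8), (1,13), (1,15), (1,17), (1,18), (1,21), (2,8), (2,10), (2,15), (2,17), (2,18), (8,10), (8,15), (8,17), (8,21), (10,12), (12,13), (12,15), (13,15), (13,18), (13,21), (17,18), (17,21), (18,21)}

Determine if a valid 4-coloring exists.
Suppose a proper 4-coloring c exists. The clique [0, 1, 13, 18] takes 4 distinct colors; by symmetry let c(0) = 1, c(1) = 2, c(13) = 3, c(18) = 4.
- Vertex 21: neighbors [1, 13, 18] already have colors [2, 3, 4] ⇒ c(21) = 1.
- Vertex 17: neighbors [21, 1, 18] already have colors [1, 2, 4] ⇒ c(17) = 3.
- Vertex 2: neighbors [1, 17, 18] already have colors [2, 3, 4] ⇒ c(2) = 1.
- Vertex 8: neighbors [2, 1, 17] already have colors [1, 2, 3] ⇒ c(8) = 4.
- Vertex 15: neighbors [2, 1, 13, 8] already have colors [1, 2, 3, 4] — all 4 colors blocked. Contradiction.
The forced assignments end in a contradiction, so G has no proper 4-coloring (χ ≥ 5).

No, G is not 4-colorable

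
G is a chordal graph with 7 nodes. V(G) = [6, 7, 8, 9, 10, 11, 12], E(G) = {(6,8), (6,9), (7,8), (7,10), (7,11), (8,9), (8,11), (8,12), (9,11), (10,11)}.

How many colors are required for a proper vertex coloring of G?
χ(G) = 3

Clique number ω(G) = 3 (lower bound: χ ≥ ω).
The clique on [8, 9, 11] has size 3, forcing χ ≥ 3, and the coloring below uses 3 colors, so χ(G) = 3.
A valid 3-coloring: color 1: [8, 10]; color 2: [6, 11, 12]; color 3: [7, 9].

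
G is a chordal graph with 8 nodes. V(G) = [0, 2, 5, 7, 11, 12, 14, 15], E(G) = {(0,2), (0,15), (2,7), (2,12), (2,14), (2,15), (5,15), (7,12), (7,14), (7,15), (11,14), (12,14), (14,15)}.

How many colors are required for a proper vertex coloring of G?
χ(G) = 4

Clique number ω(G) = 4 (lower bound: χ ≥ ω).
The clique on [2, 7, 12, 14] has size 4, forcing χ ≥ 4, and the coloring below uses 4 colors, so χ(G) = 4.
A valid 4-coloring: color 1: [2, 5, 11]; color 2: [12, 15]; color 3: [0, 14]; color 4: [7].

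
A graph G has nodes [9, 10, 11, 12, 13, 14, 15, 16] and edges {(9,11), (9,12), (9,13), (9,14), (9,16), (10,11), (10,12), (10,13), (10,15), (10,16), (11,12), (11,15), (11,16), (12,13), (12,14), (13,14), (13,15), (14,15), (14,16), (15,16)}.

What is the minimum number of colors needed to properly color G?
χ(G) = 4

Clique number ω(G) = 4 (lower bound: χ ≥ ω).
The clique on [9, 12, 13, 14] has size 4, forcing χ ≥ 4, and the coloring below uses 4 colors, so χ(G) = 4.
A valid 4-coloring: color 1: [10, 14]; color 2: [11, 13]; color 3: [9, 15]; color 4: [12, 16].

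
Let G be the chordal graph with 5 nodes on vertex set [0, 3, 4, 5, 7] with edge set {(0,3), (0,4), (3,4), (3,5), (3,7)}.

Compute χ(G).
χ(G) = 3

Clique number ω(G) = 3 (lower bound: χ ≥ ω).
The clique on [0, 3, 4] has size 3, forcing χ ≥ 3, and the coloring below uses 3 colors, so χ(G) = 3.
A valid 3-coloring: color 1: [3]; color 2: [0, 5, 7]; color 3: [4].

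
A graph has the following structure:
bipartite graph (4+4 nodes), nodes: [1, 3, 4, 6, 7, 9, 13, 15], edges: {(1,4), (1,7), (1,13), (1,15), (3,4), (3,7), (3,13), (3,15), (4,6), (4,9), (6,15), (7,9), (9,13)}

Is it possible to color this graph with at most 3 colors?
Yes, G is 3-colorable

A valid 3-coloring: color 1: [1, 3, 6, 9]; color 2: [4, 7, 13, 15].
(χ(G) = 2 ≤ 3.)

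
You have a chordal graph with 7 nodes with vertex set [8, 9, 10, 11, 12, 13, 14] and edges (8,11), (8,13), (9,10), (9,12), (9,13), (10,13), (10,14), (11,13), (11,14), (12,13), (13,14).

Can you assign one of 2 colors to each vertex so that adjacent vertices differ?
The clique on vertices [8, 11, 13] has size 3 > 2, so it alone needs 3 colors.

No, G is not 2-colorable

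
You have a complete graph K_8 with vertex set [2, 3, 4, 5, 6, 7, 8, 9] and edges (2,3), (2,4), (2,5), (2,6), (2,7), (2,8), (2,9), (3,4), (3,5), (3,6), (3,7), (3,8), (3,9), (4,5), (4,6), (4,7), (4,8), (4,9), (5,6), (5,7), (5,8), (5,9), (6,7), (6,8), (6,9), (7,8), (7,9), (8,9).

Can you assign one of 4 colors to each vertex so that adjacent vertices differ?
The clique on vertices [2, 3, 4, 5, 6, 7, 8, 9] has size 8 > 4, so it alone needs 8 colors.

No, G is not 4-colorable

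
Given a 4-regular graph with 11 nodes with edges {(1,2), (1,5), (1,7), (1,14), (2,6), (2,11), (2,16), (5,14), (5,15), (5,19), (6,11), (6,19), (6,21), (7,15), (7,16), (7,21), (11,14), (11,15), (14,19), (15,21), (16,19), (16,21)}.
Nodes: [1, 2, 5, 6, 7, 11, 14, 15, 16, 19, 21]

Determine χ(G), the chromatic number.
χ(G) = 3

Clique number ω(G) = 3 (lower bound: χ ≥ ω).
The clique on [1, 5, 14] has size 3, forcing χ ≥ 3, and the coloring below uses 3 colors, so χ(G) = 3.
A valid 3-coloring: color 1: [6, 14, 15, 16]; color 2: [2, 5, 7]; color 3: [1, 11, 19, 21].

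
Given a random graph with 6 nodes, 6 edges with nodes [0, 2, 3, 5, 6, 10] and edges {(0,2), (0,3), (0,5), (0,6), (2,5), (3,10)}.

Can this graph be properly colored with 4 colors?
A valid 4-coloring: color 1: [0, 10]; color 2: [2, 3, 6]; color 3: [5].
(χ(G) = 3 ≤ 4.)

Yes, G is 4-colorable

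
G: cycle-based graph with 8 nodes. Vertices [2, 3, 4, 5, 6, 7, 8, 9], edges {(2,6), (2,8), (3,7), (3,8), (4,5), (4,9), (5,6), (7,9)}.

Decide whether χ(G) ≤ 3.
Yes, G is 3-colorable

A valid 3-coloring: color 1: [4, 6, 7, 8]; color 2: [2, 3, 5, 9].
(χ(G) = 2 ≤ 3.)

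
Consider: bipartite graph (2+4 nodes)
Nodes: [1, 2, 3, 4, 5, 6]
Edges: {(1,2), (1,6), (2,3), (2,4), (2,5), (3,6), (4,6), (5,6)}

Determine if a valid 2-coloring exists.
A valid 2-coloring: color 1: [2, 6]; color 2: [1, 3, 4, 5].
(χ(G) = 2 ≤ 2.)

Yes, G is 2-colorable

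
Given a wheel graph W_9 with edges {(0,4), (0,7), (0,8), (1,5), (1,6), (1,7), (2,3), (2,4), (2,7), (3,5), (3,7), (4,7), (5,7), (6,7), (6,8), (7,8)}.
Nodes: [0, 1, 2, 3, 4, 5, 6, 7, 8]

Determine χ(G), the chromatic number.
Clique number ω(G) = 3 (lower bound: χ ≥ ω).
The clique on [0, 7, 8] has size 3, forcing χ ≥ 3, and the coloring below uses 3 colors, so χ(G) = 3.
A valid 3-coloring: color 1: [7]; color 2: [0, 2, 5, 6]; color 3: [1, 3, 4, 8].

χ(G) = 3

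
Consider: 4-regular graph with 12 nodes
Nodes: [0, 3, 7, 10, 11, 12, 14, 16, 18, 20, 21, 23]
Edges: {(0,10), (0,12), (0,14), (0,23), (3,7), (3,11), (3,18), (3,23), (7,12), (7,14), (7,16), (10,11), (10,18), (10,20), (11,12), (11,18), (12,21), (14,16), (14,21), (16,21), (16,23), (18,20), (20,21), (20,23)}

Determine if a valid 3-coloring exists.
Yes, G is 3-colorable

A valid 3-coloring: color 1: [7, 18, 21, 23]; color 2: [0, 11, 16, 20]; color 3: [3, 10, 12, 14].
(χ(G) = 3 ≤ 3.)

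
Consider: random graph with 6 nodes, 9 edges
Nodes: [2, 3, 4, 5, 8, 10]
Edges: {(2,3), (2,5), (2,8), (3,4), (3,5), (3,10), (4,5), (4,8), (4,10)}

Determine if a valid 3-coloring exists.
A valid 3-coloring: color 1: [3, 8]; color 2: [2, 4]; color 3: [5, 10].
(χ(G) = 3 ≤ 3.)

Yes, G is 3-colorable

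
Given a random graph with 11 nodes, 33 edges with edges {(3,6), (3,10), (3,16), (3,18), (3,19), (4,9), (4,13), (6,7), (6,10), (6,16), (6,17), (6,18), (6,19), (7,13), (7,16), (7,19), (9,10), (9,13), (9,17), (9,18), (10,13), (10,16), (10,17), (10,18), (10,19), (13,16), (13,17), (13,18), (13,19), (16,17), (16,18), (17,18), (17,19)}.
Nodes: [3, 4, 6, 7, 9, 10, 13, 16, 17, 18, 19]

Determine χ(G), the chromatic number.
χ(G) = 5

Clique number ω(G) = 5 (lower bound: χ ≥ ω).
The clique on [10, 13, 16, 17, 18] has size 5, forcing χ ≥ 5, and the coloring below uses 5 colors, so χ(G) = 5.
A valid 5-coloring: color 1: [4, 7, 10]; color 2: [6, 13]; color 3: [18, 19]; color 4: [3, 17]; color 5: [9, 16].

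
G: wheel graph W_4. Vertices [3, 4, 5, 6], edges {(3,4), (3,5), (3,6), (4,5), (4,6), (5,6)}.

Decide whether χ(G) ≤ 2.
The clique on vertices [3, 4, 5, 6] has size 4 > 2, so it alone needs 4 colors.

No, G is not 2-colorable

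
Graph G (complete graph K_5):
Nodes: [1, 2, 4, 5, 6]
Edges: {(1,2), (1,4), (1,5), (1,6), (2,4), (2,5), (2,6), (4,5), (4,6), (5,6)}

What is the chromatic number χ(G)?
χ(G) = 5

Clique number ω(G) = 5 (lower bound: χ ≥ ω).
The clique on [1, 2, 4, 5, 6] has size 5, forcing χ ≥ 5, and the coloring below uses 5 colors, so χ(G) = 5.
A valid 5-coloring: color 1: [5]; color 2: [1]; color 3: [2]; color 4: [6]; color 5: [4].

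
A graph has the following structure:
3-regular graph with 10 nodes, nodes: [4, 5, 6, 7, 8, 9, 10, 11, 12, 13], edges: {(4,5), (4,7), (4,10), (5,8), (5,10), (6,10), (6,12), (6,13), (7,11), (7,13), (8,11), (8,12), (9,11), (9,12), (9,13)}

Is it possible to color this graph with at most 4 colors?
A valid 4-coloring: color 1: [5, 6, 7, 9]; color 2: [4, 11, 12, 13]; color 3: [8, 10].
(χ(G) = 3 ≤ 4.)

Yes, G is 4-colorable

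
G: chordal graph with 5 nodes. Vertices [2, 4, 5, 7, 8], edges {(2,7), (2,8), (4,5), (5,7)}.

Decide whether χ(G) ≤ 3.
A valid 3-coloring: color 1: [2, 5]; color 2: [4, 7, 8].
(χ(G) = 2 ≤ 3.)

Yes, G is 3-colorable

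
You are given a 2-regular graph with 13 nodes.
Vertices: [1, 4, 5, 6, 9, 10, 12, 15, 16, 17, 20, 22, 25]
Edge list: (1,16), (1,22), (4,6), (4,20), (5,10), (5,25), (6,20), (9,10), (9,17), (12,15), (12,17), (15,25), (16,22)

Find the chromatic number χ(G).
Clique number ω(G) = 3 (lower bound: χ ≥ ω).
The clique on [1, 16, 22] has size 3, forcing χ ≥ 3, and the coloring below uses 3 colors, so χ(G) = 3.
A valid 3-coloring: color 1: [4, 10, 15, 17, 22]; color 2: [9, 12, 16, 20, 25]; color 3: [1, 5, 6].

χ(G) = 3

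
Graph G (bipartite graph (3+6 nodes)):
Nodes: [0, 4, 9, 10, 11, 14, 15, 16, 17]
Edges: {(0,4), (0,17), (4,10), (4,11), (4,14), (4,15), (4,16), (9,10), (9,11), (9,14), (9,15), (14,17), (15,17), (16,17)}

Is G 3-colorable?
A valid 3-coloring: color 1: [4, 9, 17]; color 2: [0, 10, 11, 14, 15, 16].
(χ(G) = 2 ≤ 3.)

Yes, G is 3-colorable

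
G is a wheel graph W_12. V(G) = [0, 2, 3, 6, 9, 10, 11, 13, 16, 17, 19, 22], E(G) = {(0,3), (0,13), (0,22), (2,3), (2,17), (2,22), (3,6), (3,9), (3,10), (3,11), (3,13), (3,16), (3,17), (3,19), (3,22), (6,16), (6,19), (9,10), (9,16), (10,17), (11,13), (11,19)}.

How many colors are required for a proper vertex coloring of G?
χ(G) = 4

Clique number ω(G) = 3 (lower bound: χ ≥ ω).
Odd cycle [11, 19, 6, 16, 9, 10, 17, 2, 22, 0, 13] needs 3 colors (χ ≥ 3).
Vertex 3 is adjacent to every vertex of [0, 2, 6, 9, 10, 11, 13, 16, 17, 19, 22], which already need 3 colors among themselves, so 3 needs a new color (χ ≥ 4).
The coloring below uses 4 colors, so χ(G) = 4.
A valid 4-coloring: color 1: [3]; color 2: [0, 6, 9, 11, 17]; color 3: [2, 10, 13, 16, 19]; color 4: [22].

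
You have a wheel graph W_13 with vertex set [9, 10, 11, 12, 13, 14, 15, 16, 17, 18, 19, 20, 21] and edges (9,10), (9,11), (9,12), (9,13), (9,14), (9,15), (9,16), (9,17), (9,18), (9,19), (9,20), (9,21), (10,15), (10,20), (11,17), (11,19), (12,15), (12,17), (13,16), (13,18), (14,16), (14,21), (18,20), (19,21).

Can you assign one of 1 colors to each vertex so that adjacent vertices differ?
The clique on vertices [9, 10, 20] has size 3 > 1, so it alone needs 3 colors.

No, G is not 1-colorable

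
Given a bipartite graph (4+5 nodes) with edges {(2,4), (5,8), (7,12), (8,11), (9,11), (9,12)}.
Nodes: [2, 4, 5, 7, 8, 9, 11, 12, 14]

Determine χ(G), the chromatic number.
Clique number ω(G) = 2 (lower bound: χ ≥ ω).
The graph is bipartite (no odd cycle), so 2 colors suffice: χ(G) = 2.
A valid 2-coloring: color 1: [2, 5, 11, 12, 14]; color 2: [4, 7, 8, 9].

χ(G) = 2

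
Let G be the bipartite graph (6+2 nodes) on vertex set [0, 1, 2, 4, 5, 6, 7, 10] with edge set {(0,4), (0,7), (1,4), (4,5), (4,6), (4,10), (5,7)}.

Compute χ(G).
Clique number ω(G) = 2 (lower bound: χ ≥ ω).
The graph is bipartite (no odd cycle), so 2 colors suffice: χ(G) = 2.
A valid 2-coloring: color 1: [2, 4, 7]; color 2: [0, 1, 5, 6, 10].

χ(G) = 2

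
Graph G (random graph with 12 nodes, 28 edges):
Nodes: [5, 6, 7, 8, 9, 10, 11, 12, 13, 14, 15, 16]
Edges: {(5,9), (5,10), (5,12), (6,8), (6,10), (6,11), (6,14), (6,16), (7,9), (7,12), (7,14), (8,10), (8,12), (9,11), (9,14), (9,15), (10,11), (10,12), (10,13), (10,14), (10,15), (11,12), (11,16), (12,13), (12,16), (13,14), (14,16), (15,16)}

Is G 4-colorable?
A valid 4-coloring: color 1: [7, 10, 16]; color 2: [6, 9, 12]; color 3: [5, 8, 11, 14, 15]; color 4: [13].
(χ(G) = 4 ≤ 4.)

Yes, G is 4-colorable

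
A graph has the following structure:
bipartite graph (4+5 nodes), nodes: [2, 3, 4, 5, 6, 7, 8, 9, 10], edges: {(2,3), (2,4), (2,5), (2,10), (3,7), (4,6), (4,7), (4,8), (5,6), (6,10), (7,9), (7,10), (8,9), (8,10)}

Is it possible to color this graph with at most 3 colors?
Yes, G is 3-colorable

A valid 3-coloring: color 1: [2, 6, 7, 8]; color 2: [3, 4, 5, 9, 10].
(χ(G) = 2 ≤ 3.)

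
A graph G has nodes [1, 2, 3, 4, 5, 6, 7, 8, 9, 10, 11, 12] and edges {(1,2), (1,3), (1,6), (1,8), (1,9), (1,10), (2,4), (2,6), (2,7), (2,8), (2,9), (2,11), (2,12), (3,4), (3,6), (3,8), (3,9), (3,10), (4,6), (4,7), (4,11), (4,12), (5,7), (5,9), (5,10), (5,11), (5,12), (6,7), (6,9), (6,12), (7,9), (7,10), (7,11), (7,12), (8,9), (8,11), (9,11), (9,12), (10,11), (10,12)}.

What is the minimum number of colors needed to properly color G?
Clique number ω(G) = 5 (lower bound: χ ≥ ω).
The clique on [2, 6, 7, 9, 12] has size 5, forcing χ ≥ 5, and the coloring below uses 5 colors, so χ(G) = 5.
A valid 5-coloring: color 1: [4, 9, 10]; color 2: [2, 3, 5]; color 3: [1, 7]; color 4: [6, 11]; color 5: [8, 12].

χ(G) = 5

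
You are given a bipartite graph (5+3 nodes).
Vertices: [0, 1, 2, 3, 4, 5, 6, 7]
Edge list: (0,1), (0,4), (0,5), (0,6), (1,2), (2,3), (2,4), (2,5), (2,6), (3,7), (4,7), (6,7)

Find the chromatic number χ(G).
Clique number ω(G) = 2 (lower bound: χ ≥ ω).
The graph is bipartite (no odd cycle), so 2 colors suffice: χ(G) = 2.
A valid 2-coloring: color 1: [0, 2, 7]; color 2: [1, 3, 4, 5, 6].

χ(G) = 2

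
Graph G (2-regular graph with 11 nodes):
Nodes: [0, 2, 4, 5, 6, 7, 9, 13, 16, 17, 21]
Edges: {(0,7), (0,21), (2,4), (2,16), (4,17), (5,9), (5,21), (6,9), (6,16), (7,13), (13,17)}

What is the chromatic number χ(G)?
Clique number ω(G) = 2 (lower bound: χ ≥ ω).
Odd cycle [5, 9, 6, 16, 2, 4, 17, 13, 7, 0, 21] needs 3 colors (χ ≥ 3).
The coloring below uses 3 colors, so χ(G) = 3.
A valid 3-coloring: color 1: [0, 4, 5, 13, 16]; color 2: [2, 7, 9, 17, 21]; color 3: [6].

χ(G) = 3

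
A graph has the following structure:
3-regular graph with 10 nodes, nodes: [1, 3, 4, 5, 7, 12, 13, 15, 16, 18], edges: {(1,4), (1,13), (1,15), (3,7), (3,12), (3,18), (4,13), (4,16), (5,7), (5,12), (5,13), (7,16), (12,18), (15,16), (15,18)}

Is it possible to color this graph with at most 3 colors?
Yes, G is 3-colorable

A valid 3-coloring: color 1: [1, 3, 5, 16]; color 2: [4, 7, 18]; color 3: [12, 13, 15].
(χ(G) = 3 ≤ 3.)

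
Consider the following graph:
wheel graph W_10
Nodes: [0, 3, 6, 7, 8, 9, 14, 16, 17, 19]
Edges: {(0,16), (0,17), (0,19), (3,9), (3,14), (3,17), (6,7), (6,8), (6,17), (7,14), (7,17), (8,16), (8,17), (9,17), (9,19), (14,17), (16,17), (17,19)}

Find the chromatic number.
χ(G) = 4

Clique number ω(G) = 3 (lower bound: χ ≥ ω).
Odd cycle [14, 3, 9, 19, 0, 16, 8, 6, 7] needs 3 colors (χ ≥ 3).
Vertex 17 is adjacent to every vertex of [0, 3, 6, 7, 8, 9, 14, 16, 19], which already need 3 colors among themselves, so 17 needs a new color (χ ≥ 4).
The coloring below uses 4 colors, so χ(G) = 4.
A valid 4-coloring: color 1: [17]; color 2: [0, 6, 9, 14]; color 3: [3, 7, 16, 19]; color 4: [8].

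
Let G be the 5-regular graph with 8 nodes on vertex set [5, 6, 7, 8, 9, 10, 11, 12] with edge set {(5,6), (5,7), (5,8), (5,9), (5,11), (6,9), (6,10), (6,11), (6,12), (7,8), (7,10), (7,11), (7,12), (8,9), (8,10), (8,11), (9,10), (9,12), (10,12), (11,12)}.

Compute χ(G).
Clique number ω(G) = 4 (lower bound: χ ≥ ω).
The clique on [6, 9, 10, 12] has size 4, forcing χ ≥ 4, and the coloring below uses 4 colors, so χ(G) = 4.
A valid 4-coloring: color 1: [9, 11]; color 2: [5, 10]; color 3: [8, 12]; color 4: [6, 7].

χ(G) = 4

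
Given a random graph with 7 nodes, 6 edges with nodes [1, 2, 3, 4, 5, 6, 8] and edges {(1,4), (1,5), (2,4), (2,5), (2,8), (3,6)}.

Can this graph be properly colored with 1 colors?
Edge (1,4) forces its endpoints to differ, so 1 color is not enough.

No, G is not 1-colorable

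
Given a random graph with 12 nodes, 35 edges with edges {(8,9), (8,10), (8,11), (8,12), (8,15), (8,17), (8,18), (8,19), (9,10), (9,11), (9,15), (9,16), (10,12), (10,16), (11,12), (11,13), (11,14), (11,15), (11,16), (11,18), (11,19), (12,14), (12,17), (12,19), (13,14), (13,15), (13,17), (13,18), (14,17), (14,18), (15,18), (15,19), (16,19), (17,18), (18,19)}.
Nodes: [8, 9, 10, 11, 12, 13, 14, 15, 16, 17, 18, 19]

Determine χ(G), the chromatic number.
Clique number ω(G) = 5 (lower bound: χ ≥ ω).
The clique on [8, 11, 15, 18, 19] has size 5, forcing χ ≥ 5, and the coloring below uses 5 colors, so χ(G) = 5.
A valid 5-coloring: color 1: [10, 11, 17]; color 2: [8, 13, 16]; color 3: [9, 12, 18]; color 4: [14, 19]; color 5: [15].

χ(G) = 5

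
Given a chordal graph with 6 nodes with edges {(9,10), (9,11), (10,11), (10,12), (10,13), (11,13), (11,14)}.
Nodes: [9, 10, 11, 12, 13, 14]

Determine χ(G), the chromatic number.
χ(G) = 3

Clique number ω(G) = 3 (lower bound: χ ≥ ω).
The clique on [9, 10, 11] has size 3, forcing χ ≥ 3, and the coloring below uses 3 colors, so χ(G) = 3.
A valid 3-coloring: color 1: [11, 12]; color 2: [10, 14]; color 3: [9, 13].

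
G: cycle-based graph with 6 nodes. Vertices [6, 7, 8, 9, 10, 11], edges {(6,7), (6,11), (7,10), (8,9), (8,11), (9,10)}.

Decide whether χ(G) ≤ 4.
Yes, G is 4-colorable

A valid 4-coloring: color 1: [6, 8, 10]; color 2: [7, 9, 11].
(χ(G) = 2 ≤ 4.)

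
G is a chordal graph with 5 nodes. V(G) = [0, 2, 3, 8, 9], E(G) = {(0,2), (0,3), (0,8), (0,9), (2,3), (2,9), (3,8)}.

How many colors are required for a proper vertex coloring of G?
Clique number ω(G) = 3 (lower bound: χ ≥ ω).
The clique on [0, 3, 8] has size 3, forcing χ ≥ 3, and the coloring below uses 3 colors, so χ(G) = 3.
A valid 3-coloring: color 1: [0]; color 2: [3, 9]; color 3: [2, 8].

χ(G) = 3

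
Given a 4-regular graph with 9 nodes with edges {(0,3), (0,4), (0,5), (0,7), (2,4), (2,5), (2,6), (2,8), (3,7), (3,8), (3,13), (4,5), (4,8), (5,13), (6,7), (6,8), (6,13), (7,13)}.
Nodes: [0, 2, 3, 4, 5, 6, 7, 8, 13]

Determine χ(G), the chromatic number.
Clique number ω(G) = 3 (lower bound: χ ≥ ω).
The clique on [0, 3, 7] has size 3, forcing χ ≥ 3, and the coloring below uses 3 colors, so χ(G) = 3.
A valid 3-coloring: color 1: [5, 7, 8]; color 2: [0, 2, 13]; color 3: [3, 4, 6].

χ(G) = 3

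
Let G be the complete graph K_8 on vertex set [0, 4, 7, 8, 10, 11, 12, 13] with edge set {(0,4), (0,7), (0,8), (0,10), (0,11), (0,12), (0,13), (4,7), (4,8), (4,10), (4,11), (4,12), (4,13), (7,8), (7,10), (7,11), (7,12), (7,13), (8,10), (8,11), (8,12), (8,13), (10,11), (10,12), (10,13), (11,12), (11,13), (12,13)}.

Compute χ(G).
Clique number ω(G) = 8 (lower bound: χ ≥ ω).
The clique on [0, 4, 7, 8, 10, 11, 12, 13] has size 8, forcing χ ≥ 8, and the coloring below uses 8 colors, so χ(G) = 8.
A valid 8-coloring: color 1: [8]; color 2: [7]; color 3: [10]; color 4: [4]; color 5: [0]; color 6: [13]; color 7: [11]; color 8: [12].

χ(G) = 8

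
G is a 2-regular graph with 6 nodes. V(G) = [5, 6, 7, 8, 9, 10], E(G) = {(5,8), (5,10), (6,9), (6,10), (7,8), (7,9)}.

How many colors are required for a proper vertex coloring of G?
χ(G) = 2

Clique number ω(G) = 2 (lower bound: χ ≥ ω).
The graph is bipartite (no odd cycle), so 2 colors suffice: χ(G) = 2.
A valid 2-coloring: color 1: [8, 9, 10]; color 2: [5, 6, 7].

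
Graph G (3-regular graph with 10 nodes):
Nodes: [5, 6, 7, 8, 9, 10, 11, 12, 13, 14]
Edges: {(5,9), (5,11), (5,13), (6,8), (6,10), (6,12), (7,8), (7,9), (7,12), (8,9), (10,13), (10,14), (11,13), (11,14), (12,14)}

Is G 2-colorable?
The clique on vertices [5, 11, 13] has size 3 > 2, so it alone needs 3 colors.

No, G is not 2-colorable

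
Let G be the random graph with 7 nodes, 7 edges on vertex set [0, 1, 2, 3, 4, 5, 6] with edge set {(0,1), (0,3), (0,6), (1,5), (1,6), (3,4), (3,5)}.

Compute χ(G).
χ(G) = 3

Clique number ω(G) = 3 (lower bound: χ ≥ ω).
The clique on [0, 1, 6] has size 3, forcing χ ≥ 3, and the coloring below uses 3 colors, so χ(G) = 3.
A valid 3-coloring: color 1: [1, 2, 3]; color 2: [0, 4, 5]; color 3: [6].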